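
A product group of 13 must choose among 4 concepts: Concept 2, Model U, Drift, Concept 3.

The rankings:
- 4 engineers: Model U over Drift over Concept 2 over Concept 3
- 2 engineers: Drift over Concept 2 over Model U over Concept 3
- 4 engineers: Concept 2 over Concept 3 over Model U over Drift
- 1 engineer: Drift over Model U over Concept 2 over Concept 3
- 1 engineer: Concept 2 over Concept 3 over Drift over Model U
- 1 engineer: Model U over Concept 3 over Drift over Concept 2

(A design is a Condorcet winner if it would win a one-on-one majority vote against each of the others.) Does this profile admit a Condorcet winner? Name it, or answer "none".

none

Check each pair by majority over 13 ballots:
Concept 2 vs Model U: Concept 2 preferred on 2+4+1 = 7 ballots; Concept 2 wins 7–6.
Concept 2 vs Drift: Concept 2 preferred on 4+1 = 5 ballots; Drift wins 8–5.
Concept 2 vs Concept 3: 4+2+4+1+1 = 12 for Concept 2, 1 for Concept 3 — Concept 2 by 12–1.
Model U vs Drift: Model U is ranked higher on 4+4+1 = 9 ballots, Drift on 4. Model U wins 9–4.
Model U vs Concept 3: Model U is ranked higher on 4+2+1+1 = 8 ballots, Concept 3 on 5. Model U wins 8–5.
Drift vs Concept 3: 7 to 6, Drift.
Every design loses at least once (Concept 2 loses to Drift; Model U loses to Concept 2; Drift loses to Model U; Concept 3 loses to Concept 2). The majority relation contains the cycle Concept 2 beats Model U beats Drift beats Concept 2, so there is no Condorcet winner.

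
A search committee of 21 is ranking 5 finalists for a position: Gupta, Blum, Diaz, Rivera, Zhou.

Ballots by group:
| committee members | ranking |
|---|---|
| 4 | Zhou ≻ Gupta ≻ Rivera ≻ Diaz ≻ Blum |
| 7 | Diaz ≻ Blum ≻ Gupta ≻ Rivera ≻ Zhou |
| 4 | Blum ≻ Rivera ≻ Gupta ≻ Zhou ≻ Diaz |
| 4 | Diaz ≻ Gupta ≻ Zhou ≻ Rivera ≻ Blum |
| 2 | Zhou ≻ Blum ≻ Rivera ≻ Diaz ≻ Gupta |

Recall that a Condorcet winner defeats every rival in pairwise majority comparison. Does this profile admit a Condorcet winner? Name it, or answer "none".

Diaz

Head-to-head results (21 committee members):
Gupta vs Blum: Blum wins 13–8.
Gupta vs Diaz: Diaz wins 13–8.
Gupta vs Rivera: Gupta wins 15–6.
Gupta–Zhou: Gupta 15–6.
Blum vs Diaz: Diaz wins 15–6.
Blum–Rivera: Blum 13–8.
Blum vs Zhou: Blum, 11–10.
Diaz vs Rivera: Diaz wins 11–10.
Diaz–Zhou: Diaz 11–10.
Rivera–Zhou: Rivera 11–10.
Only Diaz has no losses; Diaz is the Condorcet winner.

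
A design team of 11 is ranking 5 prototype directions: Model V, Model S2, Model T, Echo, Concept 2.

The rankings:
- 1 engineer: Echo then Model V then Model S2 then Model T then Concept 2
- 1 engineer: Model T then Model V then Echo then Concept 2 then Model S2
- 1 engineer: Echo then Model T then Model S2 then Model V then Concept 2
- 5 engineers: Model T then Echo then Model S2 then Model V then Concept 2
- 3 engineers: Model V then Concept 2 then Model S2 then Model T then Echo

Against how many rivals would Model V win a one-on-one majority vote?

Model V against each rival (11 engineers):
Model V vs Model S2: Model S2, 6–5.
Model V vs Model T: 4 to 7, Model T.
Model V vs Echo: Model V preferred on 1+3 = 4 ballots; Echo wins 7–4.
Model V–Concept 2: Model V 11–0.
Model V beats Concept 2; loses to Model S2, Model T, Echo — 1 pairwise win.

1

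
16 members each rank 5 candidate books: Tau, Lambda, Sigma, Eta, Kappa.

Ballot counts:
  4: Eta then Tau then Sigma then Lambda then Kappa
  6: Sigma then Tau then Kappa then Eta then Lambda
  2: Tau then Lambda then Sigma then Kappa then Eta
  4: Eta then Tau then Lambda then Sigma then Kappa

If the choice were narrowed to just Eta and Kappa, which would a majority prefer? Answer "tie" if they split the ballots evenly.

Ballots ranking Eta above Kappa: 4 + 4 = 8.
Ballots ranking Kappa above Eta: 16 − 8 = 8.
8–8: the pair ties.

tie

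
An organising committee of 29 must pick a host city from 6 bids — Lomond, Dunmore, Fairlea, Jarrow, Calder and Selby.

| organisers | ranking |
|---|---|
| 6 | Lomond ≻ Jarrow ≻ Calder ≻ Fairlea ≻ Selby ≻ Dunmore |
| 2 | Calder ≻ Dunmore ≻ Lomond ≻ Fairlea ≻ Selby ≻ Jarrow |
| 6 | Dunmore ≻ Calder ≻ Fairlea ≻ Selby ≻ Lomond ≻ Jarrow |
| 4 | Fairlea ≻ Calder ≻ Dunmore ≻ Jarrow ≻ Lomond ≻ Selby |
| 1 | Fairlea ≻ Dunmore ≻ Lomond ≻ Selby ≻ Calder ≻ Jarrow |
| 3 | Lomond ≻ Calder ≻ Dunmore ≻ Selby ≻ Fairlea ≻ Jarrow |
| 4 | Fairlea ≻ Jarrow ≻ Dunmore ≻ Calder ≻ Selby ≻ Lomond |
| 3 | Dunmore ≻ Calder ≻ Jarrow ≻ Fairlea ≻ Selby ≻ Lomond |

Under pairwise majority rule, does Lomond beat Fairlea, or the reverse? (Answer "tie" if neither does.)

Fairlea

Ballots ranking Lomond above Fairlea: 6 + 2 + 3 = 11.
Ballots ranking Fairlea above Lomond: 29 − 11 = 18.
Fairlea wins the head-to-head 18–11.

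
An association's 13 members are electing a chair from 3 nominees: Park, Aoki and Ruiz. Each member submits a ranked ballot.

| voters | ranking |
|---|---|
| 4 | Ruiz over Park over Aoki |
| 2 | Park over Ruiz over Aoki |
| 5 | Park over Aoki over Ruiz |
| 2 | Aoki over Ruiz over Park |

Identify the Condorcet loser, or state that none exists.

Ruiz

Head-to-head results (13 voters):
Park vs Aoki: 4+2+5 = 11 for Park, 2 for Aoki — Park by 11–2.
Park vs Ruiz: Park, 7–6.
Aoki–Ruiz: Aoki 7–6.
Ruiz loses to every other candidate — it is the Condorcet loser.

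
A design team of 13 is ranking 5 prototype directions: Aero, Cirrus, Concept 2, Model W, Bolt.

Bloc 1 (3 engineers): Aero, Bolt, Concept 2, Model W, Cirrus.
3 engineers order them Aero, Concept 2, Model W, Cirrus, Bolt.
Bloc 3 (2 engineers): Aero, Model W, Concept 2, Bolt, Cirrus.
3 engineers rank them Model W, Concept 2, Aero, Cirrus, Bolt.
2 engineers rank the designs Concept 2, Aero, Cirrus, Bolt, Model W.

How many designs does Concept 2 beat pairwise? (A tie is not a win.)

Concept 2 against each rival (13 engineers):
Concept 2 vs Aero: 3+2 = 5 for Concept 2, 8 for Aero — Aero by 8–5.
Concept 2 vs Cirrus: Concept 2, 13–0.
Concept 2 vs Model W: Concept 2 preferred on 3+3+2 = 8 ballots; Concept 2 wins 8–5.
Concept 2 vs Bolt: 3+2+3+2 = 10 for Concept 2, 3 for Bolt — Concept 2 by 10–3.
Concept 2 beats Cirrus, Model W, Bolt; loses to Aero — 3 pairwise wins.

3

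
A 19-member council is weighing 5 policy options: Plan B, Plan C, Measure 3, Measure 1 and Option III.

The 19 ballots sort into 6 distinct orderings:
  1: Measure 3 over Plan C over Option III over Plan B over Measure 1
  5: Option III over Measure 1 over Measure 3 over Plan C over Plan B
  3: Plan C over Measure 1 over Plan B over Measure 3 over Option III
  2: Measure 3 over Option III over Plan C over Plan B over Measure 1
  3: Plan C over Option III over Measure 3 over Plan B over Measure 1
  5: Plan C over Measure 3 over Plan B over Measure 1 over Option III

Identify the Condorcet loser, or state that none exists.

Pairwise majorities:
Plan B vs Plan C: Plan B preferred on 0 ballots; Plan C wins 19–0.
Plan B vs Measure 3: Measure 3 wins 16–3.
Plan B vs Measure 1: 1+2+3+5 = 11 for Plan B, 8 for Measure 1 — Plan B by 11–8.
Plan B vs Option III: 3+5 = 8 for Plan B, 11 for Option III — Option III by 11–8.
Plan C vs Measure 3: Plan C is ranked higher on 3+3+5 = 11 ballots, Measure 3 on 8. Plan C wins 11–8.
Plan C vs Measure 1: Plan C, 14–5.
Plan C vs Option III: Plan C preferred on 1+3+3+5 = 12 ballots; Plan C wins 12–7.
Measure 3 vs Measure 1: 11 to 8, Measure 3.
Measure 3 vs Option III: Measure 3 is ranked higher on 1+3+2+5 = 11 ballots, Option III on 8. Measure 3 wins 11–8.
Measure 1 vs Option III: Measure 1 preferred on 3+5 = 8 ballots; Option III wins 11–8.
Only Measure 1 has no wins; Measure 1 is the Condorcet loser.

Measure 1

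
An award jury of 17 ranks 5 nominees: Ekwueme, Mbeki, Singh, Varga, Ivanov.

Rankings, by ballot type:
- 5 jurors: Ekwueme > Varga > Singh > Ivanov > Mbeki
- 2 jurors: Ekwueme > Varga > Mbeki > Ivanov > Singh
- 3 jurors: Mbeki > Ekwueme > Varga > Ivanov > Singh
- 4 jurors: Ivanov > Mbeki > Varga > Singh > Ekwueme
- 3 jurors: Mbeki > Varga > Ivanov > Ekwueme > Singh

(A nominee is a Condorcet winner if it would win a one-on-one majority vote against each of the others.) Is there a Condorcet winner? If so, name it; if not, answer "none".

Pairwise majorities:
Ekwueme vs Mbeki: Ekwueme preferred on 5+2 = 7 ballots; Mbeki wins 10–7.
Ekwueme vs Singh: 13 to 4, Ekwueme.
Ekwueme vs Varga: Ekwueme preferred on 5+2+3 = 10 ballots; Ekwueme wins 10–7.
Ekwueme vs Ivanov: 10 to 7, Ekwueme.
Mbeki vs Singh: Mbeki is ranked higher on 2+3+4+3 = 12 ballots, Singh on 5. Mbeki wins 12–5.
Mbeki vs Varga: Mbeki preferred on 3+4+3 = 10 ballots; Mbeki wins 10–7.
Mbeki vs Ivanov: Mbeki is ranked higher on 2+3+3 = 8 ballots, Ivanov on 9. Ivanov wins 9–8.
Singh vs Varga: 0 to 17, Varga.
Singh vs Ivanov: 5 to 12, Ivanov.
Varga vs Ivanov: Varga preferred on 5+2+3+3 = 13 ballots; Varga wins 13–4.
No nominee is unbeaten: Ekwueme loses to Mbeki; Mbeki loses to Ivanov; Singh loses to Ekwueme; Varga loses to Ekwueme; Ivanov loses to Ekwueme. In particular Ekwueme → Ivanov → Mbeki → Ekwueme is a majority cycle — no Condorcet winner exists.

none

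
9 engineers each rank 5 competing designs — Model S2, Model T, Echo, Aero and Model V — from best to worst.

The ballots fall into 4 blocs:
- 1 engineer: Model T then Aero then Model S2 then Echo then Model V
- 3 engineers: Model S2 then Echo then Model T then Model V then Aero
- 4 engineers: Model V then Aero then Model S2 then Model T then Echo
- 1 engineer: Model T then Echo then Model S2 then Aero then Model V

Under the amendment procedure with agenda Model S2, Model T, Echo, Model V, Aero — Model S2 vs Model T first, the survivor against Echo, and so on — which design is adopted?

Round 1: Model S2 vs Model T — 7–2, Model S2 advances.
Round 2: Model S2 vs Echo — 8–1, Model S2 advances.
Round 3: Model S2 vs Model V — 5–4, Model S2 advances.
Round 4: Model S2 vs Aero — 4–5, Aero advances.
The agenda winner is Aero.

Aero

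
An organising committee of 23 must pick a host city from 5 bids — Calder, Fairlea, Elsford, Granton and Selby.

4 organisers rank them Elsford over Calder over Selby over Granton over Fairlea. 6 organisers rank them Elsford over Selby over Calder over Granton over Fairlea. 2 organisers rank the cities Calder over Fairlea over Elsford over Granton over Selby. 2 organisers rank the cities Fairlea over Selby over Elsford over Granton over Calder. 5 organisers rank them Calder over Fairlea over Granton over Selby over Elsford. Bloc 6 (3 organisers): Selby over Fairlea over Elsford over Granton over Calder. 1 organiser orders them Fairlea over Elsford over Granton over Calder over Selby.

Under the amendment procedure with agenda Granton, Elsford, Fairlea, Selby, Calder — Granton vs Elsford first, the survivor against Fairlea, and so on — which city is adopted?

Calder

Round 1: Granton vs Elsford — 5–18, Elsford advances.
Round 2: Elsford vs Fairlea — 10–13, Fairlea advances.
Round 3: Fairlea vs Selby — 10–13, Selby advances.
Round 4: Selby vs Calder — 11–12, Calder advances.
The agenda winner is Calder.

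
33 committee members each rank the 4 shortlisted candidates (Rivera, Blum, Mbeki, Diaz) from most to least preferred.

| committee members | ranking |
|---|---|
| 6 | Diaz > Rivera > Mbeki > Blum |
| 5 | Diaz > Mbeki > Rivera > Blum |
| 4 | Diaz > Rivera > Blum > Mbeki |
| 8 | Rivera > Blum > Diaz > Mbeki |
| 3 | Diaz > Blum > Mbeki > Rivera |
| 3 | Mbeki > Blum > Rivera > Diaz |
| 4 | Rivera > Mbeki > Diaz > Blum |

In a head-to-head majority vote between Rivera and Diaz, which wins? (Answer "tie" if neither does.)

Ballots ranking Rivera above Diaz: 8 + 3 + 4 = 15.
Ballots ranking Diaz above Rivera: 33 − 15 = 18.
Diaz wins the head-to-head 18–15.

Diaz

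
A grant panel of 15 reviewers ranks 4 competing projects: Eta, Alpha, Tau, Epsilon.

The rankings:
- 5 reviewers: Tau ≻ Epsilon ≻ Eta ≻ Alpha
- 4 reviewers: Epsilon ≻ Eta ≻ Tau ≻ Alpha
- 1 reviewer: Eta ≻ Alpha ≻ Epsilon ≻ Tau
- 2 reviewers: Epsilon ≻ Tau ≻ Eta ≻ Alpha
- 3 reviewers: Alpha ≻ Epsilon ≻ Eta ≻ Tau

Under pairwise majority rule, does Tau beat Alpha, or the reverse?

Ballots ranking Tau above Alpha: 5 + 4 + 2 = 11.
Ballots ranking Alpha above Tau: 15 − 11 = 4.
Tau wins the head-to-head 11–4.

Tau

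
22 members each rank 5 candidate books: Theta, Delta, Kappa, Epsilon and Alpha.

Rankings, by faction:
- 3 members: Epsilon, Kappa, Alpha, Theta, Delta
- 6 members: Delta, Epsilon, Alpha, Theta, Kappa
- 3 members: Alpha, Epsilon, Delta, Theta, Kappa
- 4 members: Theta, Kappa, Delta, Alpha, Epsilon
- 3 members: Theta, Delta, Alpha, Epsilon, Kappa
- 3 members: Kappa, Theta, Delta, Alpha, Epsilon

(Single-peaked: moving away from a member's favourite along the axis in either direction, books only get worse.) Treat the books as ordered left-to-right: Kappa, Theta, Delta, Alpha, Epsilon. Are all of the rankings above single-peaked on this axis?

no

Axis positions: Kappa=1, Theta=2, Delta=3, Alpha=4, Epsilon=5.
Faction 1: ranking walks positions 5-1-4-2-3; Kappa is ranked above Alpha even though Alpha lies between Kappa and the peak Epsilon on the axis — preferences dip and rise again. Not single-peaked.
Faction 2: ranking walks positions 3-5-4-2-1; Epsilon is ranked above Alpha even though Alpha lies between Epsilon and the peak Delta on the axis — preferences dip and rise again. Not single-peaked.
Faction 3 (peak Alpha at position 4): ranking walks positions 4-5-3-2-1, expanding outward from the peak — single-peaked.
Faction 4 (peak Theta at position 2): ranking walks positions 2-1-3-4-5, expanding outward from the peak — single-peaked.
Faction 5 (peak Theta at position 2): ranking walks positions 2-3-4-5-1, expanding outward from the peak — single-peaked.
Faction 6 (peak Kappa at position 1): ranking walks positions 1-2-3-4-5, expanding outward from the peak — single-peaked.
Faction 1 violates single-peakedness, so the profile is not single-peaked on this axis.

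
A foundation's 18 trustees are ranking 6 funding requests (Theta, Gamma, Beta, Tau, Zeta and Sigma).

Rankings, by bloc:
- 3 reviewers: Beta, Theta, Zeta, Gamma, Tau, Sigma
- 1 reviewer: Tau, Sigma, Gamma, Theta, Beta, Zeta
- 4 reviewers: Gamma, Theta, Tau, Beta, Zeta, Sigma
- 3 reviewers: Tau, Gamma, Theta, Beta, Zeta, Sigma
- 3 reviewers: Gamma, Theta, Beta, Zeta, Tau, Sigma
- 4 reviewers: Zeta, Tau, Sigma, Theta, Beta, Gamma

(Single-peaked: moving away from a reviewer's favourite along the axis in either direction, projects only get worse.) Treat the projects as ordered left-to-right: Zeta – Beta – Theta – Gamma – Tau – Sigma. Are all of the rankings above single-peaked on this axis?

no

Axis positions: Zeta=1, Beta=2, Theta=3, Gamma=4, Tau=5, Sigma=6.
Bloc 1 (peak Beta at position 2): ranking walks positions 2-3-1-4-5-6, expanding outward from the peak — single-peaked.
Bloc 2 (peak Tau at position 5): ranking walks positions 5-6-4-3-2-1, expanding outward from the peak — single-peaked.
Bloc 3 (peak Gamma at position 4): ranking walks positions 4-3-5-2-1-6, expanding outward from the peak — single-peaked.
Bloc 4 (peak Tau at position 5): ranking walks positions 5-4-3-2-1-6, expanding outward from the peak — single-peaked.
Bloc 5 (peak Gamma at position 4): ranking walks positions 4-3-2-1-5-6, expanding outward from the peak — single-peaked.
Bloc 6: ranking walks positions 1-5-6-3-2-4; Tau is ranked above Beta even though Beta lies between Tau and the peak Zeta on the axis — preferences dip and rise again. Not single-peaked.
Bloc 6 violates single-peakedness, so the profile is not single-peaked on this axis.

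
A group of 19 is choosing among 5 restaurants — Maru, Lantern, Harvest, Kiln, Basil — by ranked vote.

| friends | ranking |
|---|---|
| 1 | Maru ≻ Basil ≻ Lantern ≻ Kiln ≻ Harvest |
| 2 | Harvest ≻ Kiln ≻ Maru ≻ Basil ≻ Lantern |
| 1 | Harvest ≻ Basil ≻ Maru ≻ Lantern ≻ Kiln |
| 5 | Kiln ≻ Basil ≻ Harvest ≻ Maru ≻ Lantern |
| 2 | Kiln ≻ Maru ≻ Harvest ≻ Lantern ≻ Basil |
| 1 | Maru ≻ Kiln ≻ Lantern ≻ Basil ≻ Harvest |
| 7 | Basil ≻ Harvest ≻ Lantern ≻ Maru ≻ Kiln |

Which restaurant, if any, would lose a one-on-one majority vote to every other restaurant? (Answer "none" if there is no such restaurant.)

Lantern

Pairwise majorities:
Maru vs Lantern: Maru, 12–7.
Maru–Harvest: Harvest 15–4.
Maru vs Kiln: Maru, 10–9.
Maru vs Basil: 6 to 13, Basil.
Lantern vs Harvest: Harvest wins 17–2.
Lantern vs Kiln: Lantern preferred on 1+1+7 = 9 ballots; Kiln wins 10–9.
Lantern vs Basil: Lantern is ranked higher on 2+1 = 3 ballots, Basil on 16. Basil wins 16–3.
Harvest vs Kiln: 2+1+7 = 10 for Harvest, 9 for Kiln — Harvest by 10–9.
Harvest vs Basil: Basil, 14–5.
Kiln vs Basil: Kiln, 10–9.
Lantern is beaten in every head-to-head and is the Condorcet loser.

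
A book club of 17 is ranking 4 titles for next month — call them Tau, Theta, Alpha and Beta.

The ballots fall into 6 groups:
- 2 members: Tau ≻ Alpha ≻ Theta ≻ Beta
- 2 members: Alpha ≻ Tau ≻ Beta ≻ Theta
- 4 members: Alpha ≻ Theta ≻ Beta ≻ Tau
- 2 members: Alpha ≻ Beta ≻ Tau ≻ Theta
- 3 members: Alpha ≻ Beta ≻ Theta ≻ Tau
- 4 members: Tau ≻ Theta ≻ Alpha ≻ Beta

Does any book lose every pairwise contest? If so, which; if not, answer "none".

Pairwise majorities:
Tau vs Theta: Tau preferred on 2+2+2+4 = 10 ballots; Tau wins 10–7.
Tau vs Alpha: Alpha wins 11–6.
Tau vs Beta: Beta wins 9–8.
Theta vs Alpha: Theta preferred on 4 ballots; Alpha wins 13–4.
Theta vs Beta: 2+4+4 = 10 for Theta, 7 for Beta — Theta by 10–7.
Alpha–Beta: Alpha 17–0.
Each book has at least one pairwise win (Tau beats Theta; Theta beats Beta; Alpha beats Tau; Beta beats Tau) — no Condorcet loser.

none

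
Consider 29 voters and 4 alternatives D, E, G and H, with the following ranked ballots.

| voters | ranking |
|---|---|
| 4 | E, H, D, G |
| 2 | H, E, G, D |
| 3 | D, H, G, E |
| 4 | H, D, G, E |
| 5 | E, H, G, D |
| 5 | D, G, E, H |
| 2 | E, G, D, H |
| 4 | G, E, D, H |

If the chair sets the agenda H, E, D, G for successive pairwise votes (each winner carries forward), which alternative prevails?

G

Round 1: H vs E — 9–20, E advances.
Round 2: E vs D — 17–12, E advances.
Round 3: E vs G — 13–16, G advances.
G survives the agenda.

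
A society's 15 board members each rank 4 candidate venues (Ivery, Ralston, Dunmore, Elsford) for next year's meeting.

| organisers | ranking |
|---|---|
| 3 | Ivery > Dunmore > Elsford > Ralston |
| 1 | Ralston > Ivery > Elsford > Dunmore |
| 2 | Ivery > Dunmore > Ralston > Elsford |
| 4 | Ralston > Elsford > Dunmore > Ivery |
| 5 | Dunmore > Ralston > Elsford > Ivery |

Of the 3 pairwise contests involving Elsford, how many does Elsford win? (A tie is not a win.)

Elsford against each rival (15 organisers):
Elsford vs Ivery: Elsford preferred on 4+5 = 9 ballots; Elsford wins 9–6.
Elsford vs Ralston: Elsford is ranked higher on 3 ballots, Ralston on 12. Ralston wins 12–3.
Elsford vs Dunmore: 5 to 10, Dunmore.
Elsford beats Ivery; loses to Ralston, Dunmore — 1 pairwise win.

1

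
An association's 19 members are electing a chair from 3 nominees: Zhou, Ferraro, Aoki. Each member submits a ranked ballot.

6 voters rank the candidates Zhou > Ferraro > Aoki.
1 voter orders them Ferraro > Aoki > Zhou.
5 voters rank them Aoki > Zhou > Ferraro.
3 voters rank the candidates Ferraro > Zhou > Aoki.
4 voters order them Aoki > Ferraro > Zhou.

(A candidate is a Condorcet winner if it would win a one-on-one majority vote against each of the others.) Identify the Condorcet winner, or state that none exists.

Check each pair by majority over 19 ballots:
Zhou vs Ferraro: Zhou wins 11–8.
Zhou vs Aoki: 6+3 = 9 for Zhou, 10 for Aoki — Aoki by 10–9.
Ferraro vs Aoki: Ferraro, 10–9.
No candidate is unbeaten: Zhou loses to Aoki; Ferraro loses to Zhou; Aoki loses to Ferraro. In particular Zhou → Ferraro → Aoki → Zhou is a majority cycle — no Condorcet winner exists.

none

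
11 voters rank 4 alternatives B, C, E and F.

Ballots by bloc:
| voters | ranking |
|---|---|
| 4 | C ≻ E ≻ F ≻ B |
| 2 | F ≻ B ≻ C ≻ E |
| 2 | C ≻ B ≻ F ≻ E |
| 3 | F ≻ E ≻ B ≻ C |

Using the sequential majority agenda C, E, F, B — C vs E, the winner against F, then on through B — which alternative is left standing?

C

Round 1: C vs E — 8–3, C advances.
Round 2: C vs F — 6–5, C advances.
Round 3: C vs B — 6–5, C advances.
The agenda winner is C.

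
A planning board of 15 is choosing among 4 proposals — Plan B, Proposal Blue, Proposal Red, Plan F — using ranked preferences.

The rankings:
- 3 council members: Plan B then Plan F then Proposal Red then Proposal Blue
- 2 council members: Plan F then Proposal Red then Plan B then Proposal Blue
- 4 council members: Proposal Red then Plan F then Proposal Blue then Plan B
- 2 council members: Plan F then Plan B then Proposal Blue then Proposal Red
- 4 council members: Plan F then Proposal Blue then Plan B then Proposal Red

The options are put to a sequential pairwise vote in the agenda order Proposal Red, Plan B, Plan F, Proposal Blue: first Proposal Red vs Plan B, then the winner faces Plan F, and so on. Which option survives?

Plan F

Round 1: Proposal Red vs Plan B — 6–9, Plan B advances.
Round 2: Plan B vs Plan F — 3–12, Plan F advances.
Round 3: Plan F vs Proposal Blue — 15–0, Plan F advances.
Plan F survives the agenda.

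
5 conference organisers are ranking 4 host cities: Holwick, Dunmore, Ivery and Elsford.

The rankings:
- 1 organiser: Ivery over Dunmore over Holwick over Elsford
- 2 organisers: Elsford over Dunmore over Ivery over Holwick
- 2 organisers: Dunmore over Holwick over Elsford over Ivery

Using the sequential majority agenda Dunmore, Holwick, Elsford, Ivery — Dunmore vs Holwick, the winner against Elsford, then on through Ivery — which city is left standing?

Dunmore

Round 1: Dunmore vs Holwick — 5–0, Dunmore advances.
Round 2: Dunmore vs Elsford — 3–2, Dunmore advances.
Round 3: Dunmore vs Ivery — 4–1, Dunmore advances.
Dunmore survives the agenda.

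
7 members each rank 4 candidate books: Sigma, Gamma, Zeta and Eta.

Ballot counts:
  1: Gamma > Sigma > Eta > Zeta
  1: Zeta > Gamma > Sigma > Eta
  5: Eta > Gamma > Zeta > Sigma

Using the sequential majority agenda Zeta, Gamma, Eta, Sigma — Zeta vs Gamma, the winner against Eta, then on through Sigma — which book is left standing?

Round 1: Zeta vs Gamma — 1–6, Gamma advances.
Round 2: Gamma vs Eta — 2–5, Eta advances.
Round 3: Eta vs Sigma — 5–2, Eta advances.
The agenda winner is Eta.

Eta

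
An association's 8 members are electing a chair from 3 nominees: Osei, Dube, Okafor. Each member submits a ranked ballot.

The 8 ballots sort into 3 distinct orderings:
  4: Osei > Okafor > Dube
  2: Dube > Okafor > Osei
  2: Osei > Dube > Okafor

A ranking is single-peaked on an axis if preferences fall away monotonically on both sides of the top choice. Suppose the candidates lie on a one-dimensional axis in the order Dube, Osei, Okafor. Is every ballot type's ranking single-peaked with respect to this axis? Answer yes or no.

Axis positions: Dube=1, Osei=2, Okafor=3.
Ballot type 1 (peak Osei at position 2): ranking walks positions 2-3-1, expanding outward from the peak — single-peaked.
Ballot type 2: ranking walks positions 1-3-2; Okafor is ranked above Osei even though Osei lies between Okafor and the peak Dube on the axis — preferences dip and rise again. Not single-peaked.
Ballot type 3 (peak Osei at position 2): ranking walks positions 2-1-3, expanding outward from the peak — single-peaked.
Ballot type 2 violates single-peakedness, so the profile is not single-peaked on this axis.

no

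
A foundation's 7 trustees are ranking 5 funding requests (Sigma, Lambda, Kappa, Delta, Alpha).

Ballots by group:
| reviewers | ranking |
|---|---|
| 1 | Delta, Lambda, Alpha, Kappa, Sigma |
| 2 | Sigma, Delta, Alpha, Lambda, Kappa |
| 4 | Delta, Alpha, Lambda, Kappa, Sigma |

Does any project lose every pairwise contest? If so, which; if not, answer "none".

Sigma

Pairwise majorities:
Sigma vs Lambda: Sigma is ranked higher on 2 ballots, Lambda on 5. Lambda wins 5–2.
Sigma–Kappa: Kappa 5–2.
Sigma–Delta: Delta 5–2.
Sigma–Alpha: Alpha 5–2.
Lambda vs Kappa: Lambda preferred on 1+2+4 = 7 ballots; Lambda wins 7–0.
Lambda vs Delta: Delta, 7–0.
Lambda–Alpha: Alpha 6–1.
Kappa vs Delta: Delta wins 7–0.
Kappa–Alpha: Alpha 7–0.
Delta vs Alpha: 1+2+4 = 7 for Delta, 0 for Alpha — Delta by 7–0.
Sigma loses to every other project — it is the Condorcet loser.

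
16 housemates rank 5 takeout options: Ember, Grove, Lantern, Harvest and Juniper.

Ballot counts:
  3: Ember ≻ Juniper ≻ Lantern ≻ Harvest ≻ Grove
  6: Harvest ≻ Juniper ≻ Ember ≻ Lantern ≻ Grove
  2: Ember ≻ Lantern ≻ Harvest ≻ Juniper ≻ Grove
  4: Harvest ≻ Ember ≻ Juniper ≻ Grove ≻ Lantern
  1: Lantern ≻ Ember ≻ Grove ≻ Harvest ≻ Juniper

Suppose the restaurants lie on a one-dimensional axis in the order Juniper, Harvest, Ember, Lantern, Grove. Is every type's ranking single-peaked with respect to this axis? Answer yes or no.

no

Axis positions: Juniper=1, Harvest=2, Ember=3, Lantern=4, Grove=5.
Type 1: ranking walks positions 3-1-4-2-5; Juniper is ranked above Harvest even though Harvest lies between Juniper and the peak Ember on the axis — preferences dip and rise again. Not single-peaked.
Type 2 (peak Harvest at position 2): ranking walks positions 2-1-3-4-5, expanding outward from the peak — single-peaked.
Type 3 (peak Ember at position 3): ranking walks positions 3-4-2-1-5, expanding outward from the peak — single-peaked.
Type 4: ranking walks positions 2-3-1-5-4; Grove is ranked above Lantern even though Lantern lies between Grove and the peak Harvest on the axis — preferences dip and rise again. Not single-peaked.
Type 5 (peak Lantern at position 4): ranking walks positions 4-3-5-2-1, expanding outward from the peak — single-peaked.
Type 1 violates single-peakedness, so the profile is not single-peaked on this axis.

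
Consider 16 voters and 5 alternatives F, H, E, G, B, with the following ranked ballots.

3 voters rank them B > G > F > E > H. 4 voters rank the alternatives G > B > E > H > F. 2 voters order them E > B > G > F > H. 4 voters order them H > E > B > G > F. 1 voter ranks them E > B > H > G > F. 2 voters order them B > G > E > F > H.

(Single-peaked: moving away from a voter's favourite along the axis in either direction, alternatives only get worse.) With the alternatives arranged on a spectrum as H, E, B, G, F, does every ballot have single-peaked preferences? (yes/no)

yes

Axis positions: H=1, E=2, B=3, G=4, F=5.
Faction 1 (peak B at position 3): ranking walks positions 3-4-5-2-1, expanding outward from the peak — single-peaked.
Faction 2 (peak G at position 4): ranking walks positions 4-3-2-1-5, expanding outward from the peak — single-peaked.
Faction 3 (peak E at position 2): ranking walks positions 2-3-4-5-1, expanding outward from the peak — single-peaked.
Faction 4 (peak H at position 1): ranking walks positions 1-2-3-4-5, expanding outward from the peak — single-peaked.
Faction 5 (peak E at position 2): ranking walks positions 2-3-1-4-5, expanding outward from the peak — single-peaked.
Faction 6 (peak B at position 3): ranking walks positions 3-4-2-5-1, expanding outward from the peak — single-peaked.
Every ranking is single-peaked on this axis.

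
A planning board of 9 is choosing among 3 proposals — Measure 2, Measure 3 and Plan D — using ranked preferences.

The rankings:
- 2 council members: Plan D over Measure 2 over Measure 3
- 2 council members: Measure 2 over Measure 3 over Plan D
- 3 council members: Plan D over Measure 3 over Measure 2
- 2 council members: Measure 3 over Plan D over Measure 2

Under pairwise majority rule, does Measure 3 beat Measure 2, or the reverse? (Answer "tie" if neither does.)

Measure 3

Ballots ranking Measure 3 above Measure 2: 3 + 2 = 5.
Ballots ranking Measure 2 above Measure 3: 9 − 5 = 4.
Measure 3 wins the head-to-head 5–4.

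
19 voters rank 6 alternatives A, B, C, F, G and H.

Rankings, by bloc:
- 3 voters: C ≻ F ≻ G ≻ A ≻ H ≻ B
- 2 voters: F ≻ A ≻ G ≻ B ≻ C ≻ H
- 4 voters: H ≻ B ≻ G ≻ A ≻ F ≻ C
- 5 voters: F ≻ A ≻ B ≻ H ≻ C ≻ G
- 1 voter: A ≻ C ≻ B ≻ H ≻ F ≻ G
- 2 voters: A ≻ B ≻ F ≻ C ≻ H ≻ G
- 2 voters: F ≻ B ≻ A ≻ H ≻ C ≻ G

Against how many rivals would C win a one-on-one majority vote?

C against each rival (19 voters):
C vs A: A, 16–3.
C vs B: 3+1 = 4 for C, 15 for B — B by 15–4.
C–F: F 15–4.
C vs G: 13 to 6, C.
C vs H: 3+2+1+2 = 8 for C, 11 for H — H by 11–8.
C beats G; loses to A, B, F, H — 1 pairwise win.

1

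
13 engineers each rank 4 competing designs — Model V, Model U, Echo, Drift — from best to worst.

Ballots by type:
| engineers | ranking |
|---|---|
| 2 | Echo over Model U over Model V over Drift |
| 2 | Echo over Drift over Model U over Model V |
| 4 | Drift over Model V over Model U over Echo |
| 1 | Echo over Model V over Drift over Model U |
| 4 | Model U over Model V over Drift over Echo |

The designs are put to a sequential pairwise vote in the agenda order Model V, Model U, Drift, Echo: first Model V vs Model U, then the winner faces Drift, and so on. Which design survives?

Round 1: Model V vs Model U — 5–8, Model U advances.
Round 2: Model U vs Drift — 6–7, Drift advances.
Round 3: Drift vs Echo — 8–5, Drift advances.
The agenda winner is Drift.

Drift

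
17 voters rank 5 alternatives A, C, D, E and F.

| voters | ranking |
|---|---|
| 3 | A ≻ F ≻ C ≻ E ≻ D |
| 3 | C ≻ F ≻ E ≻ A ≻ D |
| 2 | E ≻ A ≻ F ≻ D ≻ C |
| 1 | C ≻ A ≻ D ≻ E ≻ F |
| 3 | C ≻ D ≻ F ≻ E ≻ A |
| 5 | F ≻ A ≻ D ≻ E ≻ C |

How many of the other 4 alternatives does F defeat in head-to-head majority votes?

4

F against each rival (17 voters):
F vs A: F wins 11–6.
F vs C: F wins 10–7.
F vs D: 13 to 4, F.
F vs E: F, 14–3.
F beats A, C, D, E — 4 pairwise wins.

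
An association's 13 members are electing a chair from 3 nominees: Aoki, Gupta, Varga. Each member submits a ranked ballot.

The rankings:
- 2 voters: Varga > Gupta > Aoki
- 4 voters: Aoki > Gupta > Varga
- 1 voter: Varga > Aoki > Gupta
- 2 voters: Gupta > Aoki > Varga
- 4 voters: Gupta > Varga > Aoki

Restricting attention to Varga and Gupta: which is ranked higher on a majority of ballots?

Gupta

Ballots ranking Varga above Gupta: 2 + 1 = 3.
Ballots ranking Gupta above Varga: 13 − 3 = 10.
Gupta wins the head-to-head 10–3.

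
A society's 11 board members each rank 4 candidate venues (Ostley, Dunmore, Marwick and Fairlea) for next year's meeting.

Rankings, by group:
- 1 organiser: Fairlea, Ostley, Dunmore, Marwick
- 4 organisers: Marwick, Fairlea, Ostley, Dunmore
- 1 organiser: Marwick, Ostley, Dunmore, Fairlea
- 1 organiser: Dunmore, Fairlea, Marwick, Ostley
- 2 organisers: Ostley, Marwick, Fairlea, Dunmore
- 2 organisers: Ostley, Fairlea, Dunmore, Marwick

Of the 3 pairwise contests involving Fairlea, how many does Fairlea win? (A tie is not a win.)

Fairlea against each rival (11 organisers):
Fairlea vs Ostley: 6 to 5, Fairlea.
Fairlea–Dunmore: Fairlea 9–2.
Fairlea vs Marwick: Marwick, 7–4.
Fairlea beats Ostley, Dunmore; loses to Marwick — 2 pairwise wins.

2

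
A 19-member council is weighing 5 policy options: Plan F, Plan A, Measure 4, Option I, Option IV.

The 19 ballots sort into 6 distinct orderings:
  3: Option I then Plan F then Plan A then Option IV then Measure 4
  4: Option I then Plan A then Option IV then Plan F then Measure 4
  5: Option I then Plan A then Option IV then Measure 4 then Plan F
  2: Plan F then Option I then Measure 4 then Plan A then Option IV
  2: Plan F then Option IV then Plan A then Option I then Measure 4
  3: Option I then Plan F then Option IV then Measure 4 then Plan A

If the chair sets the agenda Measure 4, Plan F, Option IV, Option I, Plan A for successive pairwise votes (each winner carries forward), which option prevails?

Option I

Round 1: Measure 4 vs Plan F — 5–14, Plan F advances.
Round 2: Plan F vs Option IV — 10–9, Plan F advances.
Round 3: Plan F vs Option I — 4–15, Option I advances.
Round 4: Option I vs Plan A — 17–2, Option I advances.
Option I survives the agenda.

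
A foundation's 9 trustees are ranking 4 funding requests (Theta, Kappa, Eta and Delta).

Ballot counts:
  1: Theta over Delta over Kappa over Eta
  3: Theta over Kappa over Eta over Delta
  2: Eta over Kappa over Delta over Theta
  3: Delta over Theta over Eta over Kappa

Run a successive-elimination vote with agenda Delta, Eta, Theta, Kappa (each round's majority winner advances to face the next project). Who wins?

Theta

Round 1: Delta vs Eta — 4–5, Eta advances.
Round 2: Eta vs Theta — 2–7, Theta advances.
Round 3: Theta vs Kappa — 7–2, Theta advances.
Theta survives the agenda.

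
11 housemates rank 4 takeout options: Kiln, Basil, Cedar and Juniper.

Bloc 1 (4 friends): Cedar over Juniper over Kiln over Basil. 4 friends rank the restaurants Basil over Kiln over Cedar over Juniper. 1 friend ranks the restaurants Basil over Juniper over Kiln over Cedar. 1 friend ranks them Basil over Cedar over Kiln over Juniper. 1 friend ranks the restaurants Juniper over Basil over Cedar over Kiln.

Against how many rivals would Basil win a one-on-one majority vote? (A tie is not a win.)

3

Basil against each rival (11 friends):
Basil vs Kiln: 4+1+1+1 = 7 for Basil, 4 for Kiln — Basil by 7–4.
Basil vs Cedar: 4+1+1+1 = 7 for Basil, 4 for Cedar — Basil by 7–4.
Basil vs Juniper: 6 to 5, Basil.
Basil beats Kiln, Cedar, Juniper — 3 pairwise wins.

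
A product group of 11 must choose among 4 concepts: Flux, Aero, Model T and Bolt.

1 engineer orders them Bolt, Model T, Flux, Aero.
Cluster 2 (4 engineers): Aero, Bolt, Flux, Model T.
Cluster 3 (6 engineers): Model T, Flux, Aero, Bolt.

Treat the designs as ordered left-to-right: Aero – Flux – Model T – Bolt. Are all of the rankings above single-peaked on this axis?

no

Axis positions: Aero=1, Flux=2, Model T=3, Bolt=4.
Cluster 1 (peak Bolt at position 4): ranking walks positions 4-3-2-1, expanding outward from the peak — single-peaked.
Cluster 2: ranking walks positions 1-4-2-3; Bolt is ranked above Flux even though Flux lies between Bolt and the peak Aero on the axis — preferences dip and rise again. Not single-peaked.
Cluster 3 (peak Model T at position 3): ranking walks positions 3-2-1-4, expanding outward from the peak — single-peaked.
Cluster 2 violates single-peakedness, so the profile is not single-peaked on this axis.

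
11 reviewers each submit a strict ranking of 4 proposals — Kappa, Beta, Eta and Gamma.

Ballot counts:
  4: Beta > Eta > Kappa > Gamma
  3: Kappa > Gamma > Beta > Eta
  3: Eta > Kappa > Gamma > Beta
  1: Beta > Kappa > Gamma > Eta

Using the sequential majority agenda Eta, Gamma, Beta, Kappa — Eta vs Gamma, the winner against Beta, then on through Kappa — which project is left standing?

Round 1: Eta vs Gamma — 7–4, Eta advances.
Round 2: Eta vs Beta — 3–8, Beta advances.
Round 3: Beta vs Kappa — 5–6, Kappa advances.
The agenda winner is Kappa.

Kappa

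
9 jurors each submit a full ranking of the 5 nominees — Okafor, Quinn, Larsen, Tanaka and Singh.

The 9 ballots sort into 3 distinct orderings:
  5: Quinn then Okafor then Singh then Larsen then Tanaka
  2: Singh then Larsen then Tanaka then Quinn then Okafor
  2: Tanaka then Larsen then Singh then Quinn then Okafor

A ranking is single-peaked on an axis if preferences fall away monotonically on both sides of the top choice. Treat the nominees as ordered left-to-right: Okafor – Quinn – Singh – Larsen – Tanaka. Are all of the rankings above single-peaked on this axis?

yes

Axis positions: Okafor=1, Quinn=2, Singh=3, Larsen=4, Tanaka=5.
Faction 1 (peak Quinn at position 2): ranking walks positions 2-1-3-4-5, expanding outward from the peak — single-peaked.
Faction 2 (peak Singh at position 3): ranking walks positions 3-4-5-2-1, expanding outward from the peak — single-peaked.
Faction 3 (peak Tanaka at position 5): ranking walks positions 5-4-3-2-1, expanding outward from the peak — single-peaked.
Every ranking is single-peaked on this axis.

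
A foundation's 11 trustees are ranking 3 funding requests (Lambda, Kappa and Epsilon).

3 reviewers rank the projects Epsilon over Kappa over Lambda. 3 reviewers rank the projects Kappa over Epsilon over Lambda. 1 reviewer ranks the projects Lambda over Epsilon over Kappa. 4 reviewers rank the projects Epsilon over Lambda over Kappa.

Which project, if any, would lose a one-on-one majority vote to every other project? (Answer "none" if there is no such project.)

Head-to-head results (11 reviewers):
Lambda vs Kappa: Lambda preferred on 1+4 = 5 ballots; Kappa wins 6–5.
Lambda vs Epsilon: 1 for Lambda, 10 for Epsilon — Epsilon by 10–1.
Kappa vs Epsilon: Kappa preferred on 3 ballots; Epsilon wins 8–3.
Lambda loses to every other project — it is the Condorcet loser.

Lambda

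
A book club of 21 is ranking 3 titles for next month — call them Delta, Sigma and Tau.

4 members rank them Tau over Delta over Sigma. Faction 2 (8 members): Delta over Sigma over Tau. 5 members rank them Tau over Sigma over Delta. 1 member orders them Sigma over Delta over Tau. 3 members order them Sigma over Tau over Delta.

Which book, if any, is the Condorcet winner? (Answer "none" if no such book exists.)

none

Pairwise majorities:
Delta vs Sigma: 4+8 = 12 for Delta, 9 for Sigma — Delta by 12–9.
Delta vs Tau: 9 to 12, Tau.
Sigma vs Tau: 8+1+3 = 12 for Sigma, 9 for Tau — Sigma by 12–9.
Every book loses at least once (Delta loses to Tau; Sigma loses to Delta; Tau loses to Sigma). The majority relation contains the cycle Delta > Sigma > Tau > Delta, so there is no Condorcet winner.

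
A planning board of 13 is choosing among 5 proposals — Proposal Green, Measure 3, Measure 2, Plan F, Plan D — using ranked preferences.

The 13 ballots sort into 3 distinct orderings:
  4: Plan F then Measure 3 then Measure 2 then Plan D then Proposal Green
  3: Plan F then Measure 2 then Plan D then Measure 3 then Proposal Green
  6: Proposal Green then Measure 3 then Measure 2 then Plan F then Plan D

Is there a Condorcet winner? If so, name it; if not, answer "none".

Plan F

Head-to-head results (13 council members):
Proposal Green vs Measure 3: Proposal Green preferred on 6 ballots; Measure 3 wins 7–6.
Proposal Green vs Measure 2: 6 for Proposal Green, 7 for Measure 2 — Measure 2 by 7–6.
Proposal Green vs Plan F: Plan F wins 7–6.
Proposal Green–Plan D: Plan D 7–6.
Measure 3 vs Measure 2: Measure 3 wins 10–3.
Measure 3–Plan F: Plan F 7–6.
Measure 3 vs Plan D: Measure 3 wins 10–3.
Measure 2–Plan F: Plan F 7–6.
Measure 2 vs Plan D: 13 to 0, Measure 2.
Plan F vs Plan D: Plan F is ranked higher on 4+3+6 = 13 ballots, Plan D on 0. Plan F wins 13–0.
Only Plan F has no losses; Plan F is the Condorcet winner.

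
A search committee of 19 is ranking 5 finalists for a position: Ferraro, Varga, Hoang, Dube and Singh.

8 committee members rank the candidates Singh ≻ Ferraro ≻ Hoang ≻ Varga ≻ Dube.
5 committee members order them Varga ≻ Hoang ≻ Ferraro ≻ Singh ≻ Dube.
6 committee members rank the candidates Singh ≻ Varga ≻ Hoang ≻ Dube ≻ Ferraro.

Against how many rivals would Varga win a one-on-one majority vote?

Varga against each rival (19 committee members):
Varga–Ferraro: Varga 11–8.
Varga vs Hoang: 5+6 = 11 for Varga, 8 for Hoang — Varga by 11–8.
Varga vs Dube: Varga wins 19–0.
Varga–Singh: Singh 14–5.
Varga beats Ferraro, Hoang, Dube; loses to Singh — 3 pairwise wins.

3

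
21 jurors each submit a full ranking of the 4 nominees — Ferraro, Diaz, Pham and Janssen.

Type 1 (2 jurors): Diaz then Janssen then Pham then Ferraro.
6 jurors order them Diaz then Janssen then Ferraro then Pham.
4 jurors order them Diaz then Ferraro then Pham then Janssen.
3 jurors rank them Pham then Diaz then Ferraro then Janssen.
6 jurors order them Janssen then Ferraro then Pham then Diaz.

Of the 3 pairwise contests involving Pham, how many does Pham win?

0

Pham against each rival (21 jurors):
Pham vs Ferraro: Pham preferred on 2+3 = 5 ballots; Ferraro wins 16–5.
Pham vs Diaz: 9 to 12, Diaz.
Pham vs Janssen: Pham is ranked higher on 4+3 = 7 ballots, Janssen on 14. Janssen wins 14–7.
Pham beats no one; loses to Ferraro, Diaz, Janssen — 0 pairwise wins.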